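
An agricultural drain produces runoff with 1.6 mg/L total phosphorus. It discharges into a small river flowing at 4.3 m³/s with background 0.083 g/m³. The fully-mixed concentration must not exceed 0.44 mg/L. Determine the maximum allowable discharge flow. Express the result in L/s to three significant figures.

1320 L/s

Mass balance at complete mixing: C_std·(Q_w + Q_r) = Q_w·C_e + Q_r·C_b.
Rearranging, Q_w = Q_r·(C_std − C_b)/(C_e − C_std) = 4.3·(0.44 − 0.083) / (1.6 − 0.44) = 1.323 m³/s.
= 1323 L/s.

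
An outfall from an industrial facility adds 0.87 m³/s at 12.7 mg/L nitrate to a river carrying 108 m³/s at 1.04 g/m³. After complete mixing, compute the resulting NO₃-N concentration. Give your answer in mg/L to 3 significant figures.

1.13 mg/L

By mass balance at complete mixing, C = (0.87·12.7 + 108·1.04) / (0.87 + 108) = 123.4/108.9 = 1.133 mg/L.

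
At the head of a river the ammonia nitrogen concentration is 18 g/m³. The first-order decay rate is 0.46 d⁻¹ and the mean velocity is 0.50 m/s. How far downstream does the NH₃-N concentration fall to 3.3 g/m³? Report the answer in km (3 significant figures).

159 km

From C = C₀·e^(−kt), t = ln(C₀/C)/k = ln(18/3.3)/0.46 = 1.696/0.46 = 3.688 d.
Distance = v·t = 0.50 m/s × 3.186e+05 s = 1.593e+05 m = 159.3 km.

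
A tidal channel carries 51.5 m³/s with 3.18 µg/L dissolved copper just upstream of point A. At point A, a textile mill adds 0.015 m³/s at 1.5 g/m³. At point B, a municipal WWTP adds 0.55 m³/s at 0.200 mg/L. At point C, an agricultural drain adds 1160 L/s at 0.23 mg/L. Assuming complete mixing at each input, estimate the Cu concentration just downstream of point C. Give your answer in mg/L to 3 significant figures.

3.18 µg/L = 0.00318 mg/L.
After input A: C = (51.5·0.00318 + 0.015·1.5) / 51.52 = 0.003616 mg/L.
After input B: C = (51.52·0.003616 + 0.55·0.2) / 52.06 = 0.00569 mg/L.
1160 L/s = 1.16 m³/s.
After input C: C = (52.06·0.00569 + 1.16·0.23) / 53.22 = 0.01058 mg/L.

0.0106 mg/L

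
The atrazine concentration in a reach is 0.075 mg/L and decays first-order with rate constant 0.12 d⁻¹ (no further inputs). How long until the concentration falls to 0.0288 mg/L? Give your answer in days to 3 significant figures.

7.98 d

t = ln(C₀/C)/k = ln(0.075/0.0288)/0.12 = 0.9571/0.12 = 7.976 d.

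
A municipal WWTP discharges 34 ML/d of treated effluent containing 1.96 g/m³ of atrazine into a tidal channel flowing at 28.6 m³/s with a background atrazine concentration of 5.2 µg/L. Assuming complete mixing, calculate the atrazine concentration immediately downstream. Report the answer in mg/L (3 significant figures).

0.0317 mg/L

34 ML/d = 0.3935 m³/s.
5.2 µg/L = 0.0052 mg/L.
Conservation of mass across the mixing zone: C = (0.3935·1.96 + 28.6·0.0052) / (0.3935 + 28.6) = 0.92/28.99 = 0.03173 mg/L.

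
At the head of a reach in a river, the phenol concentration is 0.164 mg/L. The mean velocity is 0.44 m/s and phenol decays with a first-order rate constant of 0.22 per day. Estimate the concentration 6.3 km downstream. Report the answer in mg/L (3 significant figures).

Travel time t = 6.3 km / 0.44 m/s = 6300/0.44 = 1.432e+04 s = 0.1657 d.
First-order decay: C = 0.164·exp(−0.22·0.1657) = 0.164·0.9642 = 0.1581 mg/L.

0.158 mg/L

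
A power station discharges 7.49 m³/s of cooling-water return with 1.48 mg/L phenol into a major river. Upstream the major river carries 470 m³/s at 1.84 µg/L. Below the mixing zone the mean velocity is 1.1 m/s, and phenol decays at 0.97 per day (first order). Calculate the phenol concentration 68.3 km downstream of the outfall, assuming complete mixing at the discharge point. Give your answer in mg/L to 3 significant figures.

0.0125 mg/L

1.84 µg/L = 0.00184 mg/L.
After complete mixing, C₀ = (7.49·1.48 + 470·0.00184) / 477.5 = 0.02503 mg/L.
Travel time t = 6.83e+04 m / 1.1 m/s = 6.209e+04 s = 0.7186 d.
C = 0.02503·exp(−0.97·0.7186) = 0.02503·0.498 = 0.01246 mg/L.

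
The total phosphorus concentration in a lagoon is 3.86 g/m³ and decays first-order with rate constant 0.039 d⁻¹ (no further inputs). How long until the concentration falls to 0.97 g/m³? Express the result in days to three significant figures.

35.4 d

t = ln(C₀/C)/k = ln(3.86/0.97)/0.039 = 1.381/0.039 = 35.41 d.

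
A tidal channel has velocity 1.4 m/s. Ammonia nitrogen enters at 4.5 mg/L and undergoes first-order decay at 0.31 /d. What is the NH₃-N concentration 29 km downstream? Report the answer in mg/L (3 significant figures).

Travel time t = 29 km / 1.4 m/s = 2.9e+04/1.4 = 2.071e+04 s = 0.2397 d.
First-order decay: C = 4.5·exp(−0.31·0.2397) = 4.5·0.9284 = 4.178 mg/L.

4.18 mg/L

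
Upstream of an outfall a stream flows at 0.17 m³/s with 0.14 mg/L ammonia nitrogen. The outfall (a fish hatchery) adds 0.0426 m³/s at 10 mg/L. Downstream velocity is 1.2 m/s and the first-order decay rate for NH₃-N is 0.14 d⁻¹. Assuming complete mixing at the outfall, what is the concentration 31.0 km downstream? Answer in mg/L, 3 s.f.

After complete mixing, C₀ = (0.0426·10 + 0.17·0.14) / 0.2126 = 2.116 mg/L.
Travel time t = 3.1e+04 m / 1.2 m/s = 2.583e+04 s = 0.299 d.
C = 2.116·exp(−0.14·0.299) = 2.116·0.959 = 2.029 mg/L.

2.03 mg/L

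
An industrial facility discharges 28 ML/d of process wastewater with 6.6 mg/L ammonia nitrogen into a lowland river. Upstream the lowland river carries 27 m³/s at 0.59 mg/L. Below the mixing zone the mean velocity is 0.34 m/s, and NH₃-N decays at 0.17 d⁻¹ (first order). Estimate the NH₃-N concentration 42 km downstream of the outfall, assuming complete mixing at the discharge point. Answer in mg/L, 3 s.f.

28 ML/d = 0.3241 m³/s.
After complete mixing, C₀ = (0.3241·6.6 + 27·0.59) / 27.32 = 0.6613 mg/L.
Travel time t = 4.2e+04 m / 0.34 m/s = 1.235e+05 s = 1.43 d.
C = 0.6613·exp(−0.17·1.43) = 0.6613·0.7842 = 0.5186 mg/L.

0.519 mg/L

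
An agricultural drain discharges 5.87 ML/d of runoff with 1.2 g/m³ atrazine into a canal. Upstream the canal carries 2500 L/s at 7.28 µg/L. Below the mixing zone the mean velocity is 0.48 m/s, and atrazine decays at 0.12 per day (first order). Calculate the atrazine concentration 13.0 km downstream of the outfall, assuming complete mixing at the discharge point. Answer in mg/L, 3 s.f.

5.87 ML/d = 0.06794 m³/s.
2500 L/s = 2.5 m³/s.
7.28 µg/L = 0.00728 mg/L.
After complete mixing, C₀ = (0.06794·1.2 + 2.5·0.00728) / 2.568 = 0.03884 mg/L.
Travel time t = 1.3e+04 m / 0.48 m/s = 2.708e+04 s = 0.3135 d.
C = 0.03884·exp(−0.12·0.3135) = 0.03884·0.9631 = 0.0374 mg/L.

0.0374 mg/L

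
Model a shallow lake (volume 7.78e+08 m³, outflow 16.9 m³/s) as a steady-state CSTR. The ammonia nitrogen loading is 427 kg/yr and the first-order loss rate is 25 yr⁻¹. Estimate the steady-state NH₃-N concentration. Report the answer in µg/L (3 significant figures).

0.0214 µg/L

Outflow Q = 16.9 m³/s × 3.156e+07 s/yr = 5.333e+08 m³/yr.
Steady-state CSTR mass balance: W = Q·C + k·V·C, so C = W/(Q + kV).
Q + kV = 5.333e+08 + 25·7.78e+08 = 1.998e+10 m³/yr.
C = 427/1.998e+10 = 2.137e-08 kg/m³ = 2.137e-05 mg/L = 0.02137 µg/L.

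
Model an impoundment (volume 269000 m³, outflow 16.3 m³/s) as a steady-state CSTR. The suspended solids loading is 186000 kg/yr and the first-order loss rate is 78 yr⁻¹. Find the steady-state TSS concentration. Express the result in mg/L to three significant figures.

Outflow Q = 16.3 m³/s × 3.156e+07 s/yr = 5.144e+08 m³/yr.
Steady-state CSTR mass balance: W = Q·C + k·V·C, so C = W/(Q + kV).
Q + kV = 5.144e+08 + 78·269000 = 5.354e+08 m³/yr.
C = 186000/5.354e+08 = 0.0003474 kg/m³ = 0.3474 mg/L.

0.347 mg/L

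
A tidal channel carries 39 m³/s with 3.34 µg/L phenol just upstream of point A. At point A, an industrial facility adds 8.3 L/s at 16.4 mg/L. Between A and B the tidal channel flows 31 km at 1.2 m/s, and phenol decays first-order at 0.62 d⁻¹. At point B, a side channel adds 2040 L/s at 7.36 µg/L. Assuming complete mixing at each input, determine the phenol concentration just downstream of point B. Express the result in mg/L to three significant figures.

0.00576 mg/L

3.34 µg/L = 0.00334 mg/L.
8.3 L/s = 0.0083 m³/s.
After input A: C = (39·0.00334 + 0.0083·16.4) / 39.01 = 0.006829 mg/L.
Over the 31 km reach to input B (t = 2.583e+04 s = 0.299 d), decay gives C = 0.006829·exp(−0.62·0.299) = 0.005673 mg/L.
2040 L/s = 2.04 m³/s.
7.36 µg/L = 0.00736 mg/L.
After input B: C = (39.01·0.005673 + 2.04·0.00736) / 41.05 = 0.005757 mg/L.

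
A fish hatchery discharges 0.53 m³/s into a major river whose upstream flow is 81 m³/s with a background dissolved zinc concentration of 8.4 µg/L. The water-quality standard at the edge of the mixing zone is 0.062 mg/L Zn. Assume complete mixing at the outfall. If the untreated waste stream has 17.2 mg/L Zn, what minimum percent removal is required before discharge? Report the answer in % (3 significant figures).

52.0 %

8.4 µg/L = 0.0084 mg/L.
Mass balance: 0.062·81.53 = 0.53·Cₑ + 81·0.0084.
Cₑ = (5.055 − 0.6804) / 0.53 = 8.254 mg/L.
Required removal = 1 − 8.254/17.2 = 52.01 %.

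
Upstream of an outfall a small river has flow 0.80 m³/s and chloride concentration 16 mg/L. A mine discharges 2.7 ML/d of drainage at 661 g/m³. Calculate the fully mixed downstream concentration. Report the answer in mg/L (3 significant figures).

40.2 mg/L

2.7 ML/d = 0.03125 m³/s.
Flow-weighted mixing gives C = (0.03125·661 + 0.8·16) / (0.03125 + 0.8) = 33.46/0.8313 = 40.25 mg/L.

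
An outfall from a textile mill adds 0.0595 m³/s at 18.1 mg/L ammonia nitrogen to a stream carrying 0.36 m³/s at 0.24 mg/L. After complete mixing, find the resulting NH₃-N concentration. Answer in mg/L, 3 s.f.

2.77 mg/L

Flow-weighted mixing gives C = (0.0595·18.1 + 0.36·0.24) / (0.0595 + 0.36) = 1.163/0.4195 = 2.773 mg/L.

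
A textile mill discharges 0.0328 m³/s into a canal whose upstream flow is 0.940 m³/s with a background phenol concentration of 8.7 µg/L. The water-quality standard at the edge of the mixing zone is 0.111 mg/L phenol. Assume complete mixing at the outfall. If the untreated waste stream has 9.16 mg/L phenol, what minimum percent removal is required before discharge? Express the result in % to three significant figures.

66.8 %

8.7 µg/L = 0.0087 mg/L.
Mass balance: 0.111·0.9728 = 0.0328·Cₑ + 0.94·0.0087.
Cₑ = (0.108 − 0.008178) / 0.0328 = 3.043 mg/L.
Required removal = 1 − 3.043/9.16 = 66.78 %.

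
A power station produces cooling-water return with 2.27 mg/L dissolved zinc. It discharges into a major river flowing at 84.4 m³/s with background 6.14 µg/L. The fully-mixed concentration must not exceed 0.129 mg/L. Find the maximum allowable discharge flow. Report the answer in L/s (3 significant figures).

6.14 µg/L = 0.00614 mg/L.
Mass balance at complete mixing: C_std·(Q_w + Q_r) = Q_w·C_e + Q_r·C_b.
Rearranging, Q_w = Q_r·(C_std − C_b)/(C_e − C_std) = 84.4·(0.129 − 0.00614) / (2.27 − 0.129) = 4.843 m³/s.
= 4843 L/s.

4840 L/s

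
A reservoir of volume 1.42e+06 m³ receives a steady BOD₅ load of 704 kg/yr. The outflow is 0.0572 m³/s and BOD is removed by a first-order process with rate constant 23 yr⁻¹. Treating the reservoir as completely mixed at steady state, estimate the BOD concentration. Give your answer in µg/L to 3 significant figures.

Outflow Q = 0.0572 m³/s × 3.156e+07 s/yr = 1.805e+06 m³/yr.
Steady-state CSTR mass balance: W = Q·C + k·V·C, so C = W/(Q + kV).
Q + kV = 1.805e+06 + 23·1.42e+06 = 3.447e+07 m³/yr.
C = 704/3.447e+07 = 2.043e-05 kg/m³ = 0.02043 mg/L = 20.43 µg/L.

20.4 µg/L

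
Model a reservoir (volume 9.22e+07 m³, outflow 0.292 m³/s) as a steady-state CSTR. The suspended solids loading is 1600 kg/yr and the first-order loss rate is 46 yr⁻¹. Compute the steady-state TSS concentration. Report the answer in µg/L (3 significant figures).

Outflow Q = 0.292 m³/s × 3.156e+07 s/yr = 9.215e+06 m³/yr.
Steady-state CSTR mass balance: W = Q·C + k·V·C, so C = W/(Q + kV).
Q + kV = 9.215e+06 + 46·9.22e+07 = 4.25e+09 m³/yr.
C = 1600/4.25e+09 = 3.764e-07 kg/m³ = 0.0003764 mg/L = 0.3764 µg/L.

0.376 µg/L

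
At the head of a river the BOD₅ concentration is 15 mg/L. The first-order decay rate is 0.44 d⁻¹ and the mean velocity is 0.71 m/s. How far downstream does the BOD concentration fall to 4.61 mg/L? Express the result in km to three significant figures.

164 km

From C = C₀·e^(−kt), t = ln(C₀/C)/k = ln(15/4.61)/0.44 = 1.18/0.44 = 2.681 d.
Distance = v·t = 0.71 m/s × 2.317e+05 s = 1.645e+05 m = 164.5 km.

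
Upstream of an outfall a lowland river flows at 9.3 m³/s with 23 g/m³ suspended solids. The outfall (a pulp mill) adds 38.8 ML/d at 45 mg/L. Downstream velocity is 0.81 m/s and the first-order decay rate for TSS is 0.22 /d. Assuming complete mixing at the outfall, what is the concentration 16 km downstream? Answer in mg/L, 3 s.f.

22.8 mg/L

38.8 ML/d = 0.4491 m³/s.
After complete mixing, C₀ = (0.4491·45 + 9.3·23) / 9.749 = 24.01 mg/L.
Travel time t = 1.6e+04 m / 0.81 m/s = 1.975e+04 s = 0.2286 d.
C = 24.01·exp(−0.22·0.2286) = 24.01·0.9509 = 22.84 mg/L.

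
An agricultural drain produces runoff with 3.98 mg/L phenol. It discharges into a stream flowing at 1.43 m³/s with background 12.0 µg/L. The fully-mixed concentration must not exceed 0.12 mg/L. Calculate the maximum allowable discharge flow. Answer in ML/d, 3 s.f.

12.0 µg/L = 0.012 mg/L.
Mass balance at complete mixing: C_std·(Q_w + Q_r) = Q_w·C_e + Q_r·C_b.
Rearranging, Q_w = Q_r·(C_std − C_b)/(C_e − C_std) = 1.43·(0.12 − 0.012) / (3.98 − 0.12) = 0.04001 m³/s.
= 3.457 ML/d.

3.46 ML/d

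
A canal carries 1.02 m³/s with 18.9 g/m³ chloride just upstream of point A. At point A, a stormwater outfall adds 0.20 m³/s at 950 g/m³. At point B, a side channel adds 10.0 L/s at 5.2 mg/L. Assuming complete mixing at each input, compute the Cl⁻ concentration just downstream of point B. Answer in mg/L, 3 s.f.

170 mg/L

After input A: C = (1.02·18.9 + 0.2·950) / 1.22 = 171.5 mg/L.
10.0 L/s = 0.01 m³/s.
After input B: C = (1.22·171.5 + 0.01·5.2) / 1.23 = 170.2 mg/L.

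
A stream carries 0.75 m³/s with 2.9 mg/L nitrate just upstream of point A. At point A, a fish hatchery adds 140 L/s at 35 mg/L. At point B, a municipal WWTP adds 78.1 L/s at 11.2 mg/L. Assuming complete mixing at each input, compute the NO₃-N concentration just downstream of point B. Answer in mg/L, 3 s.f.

8.21 mg/L

140 L/s = 0.14 m³/s.
After input A: C = (0.75·2.9 + 0.14·35) / 0.89 = 7.949 mg/L.
78.1 L/s = 0.0781 m³/s.
After input B: C = (0.89·7.949 + 0.0781·11.2) / 0.9681 = 8.212 mg/L.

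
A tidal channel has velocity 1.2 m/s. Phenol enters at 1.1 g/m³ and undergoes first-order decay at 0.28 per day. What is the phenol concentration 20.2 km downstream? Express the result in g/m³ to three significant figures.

1.04 g/m³

Travel time t = 20.2 km / 1.2 m/s = 2.02e+04/1.2 = 1.683e+04 s = 0.1948 d.
First-order decay: C = 1.1·exp(−0.28·0.1948) = 1.1·0.9469 = 1.042 g/m³.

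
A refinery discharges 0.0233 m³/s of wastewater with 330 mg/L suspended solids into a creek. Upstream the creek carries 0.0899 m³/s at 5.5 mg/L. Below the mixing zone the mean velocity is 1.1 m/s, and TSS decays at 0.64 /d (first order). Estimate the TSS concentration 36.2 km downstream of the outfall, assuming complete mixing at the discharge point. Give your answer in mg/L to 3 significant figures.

56.7 mg/L

After complete mixing, C₀ = (0.0233·330 + 0.0899·5.5) / 0.1132 = 72.29 mg/L.
Travel time t = 3.62e+04 m / 1.1 m/s = 3.291e+04 s = 0.3809 d.
C = 72.29·exp(−0.64·0.3809) = 72.29·0.7837 = 56.65 mg/L.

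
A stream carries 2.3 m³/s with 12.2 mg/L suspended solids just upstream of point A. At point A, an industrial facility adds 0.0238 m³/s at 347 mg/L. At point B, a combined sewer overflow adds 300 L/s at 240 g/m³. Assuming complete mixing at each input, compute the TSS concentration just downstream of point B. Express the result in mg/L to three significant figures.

41.3 mg/L

After input A: C = (2.3·12.2 + 0.0238·347) / 2.324 = 15.63 mg/L.
300 L/s = 0.3 m³/s.
After input B: C = (2.324·15.63 + 0.3·240) / 2.624 = 41.28 mg/L.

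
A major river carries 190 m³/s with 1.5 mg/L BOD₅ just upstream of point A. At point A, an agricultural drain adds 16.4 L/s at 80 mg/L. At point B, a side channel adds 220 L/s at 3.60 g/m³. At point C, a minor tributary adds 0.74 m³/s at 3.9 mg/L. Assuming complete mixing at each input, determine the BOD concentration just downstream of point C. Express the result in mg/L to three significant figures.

1.52 mg/L

16.4 L/s = 0.0164 m³/s.
After input A: C = (190·1.5 + 0.0164·80) / 190 = 1.507 mg/L.
220 L/s = 0.22 m³/s.
After input B: C = (190·1.507 + 0.22·3.6) / 190.2 = 1.509 mg/L.
After input C: C = (190.2·1.509 + 0.74·3.9) / 191 = 1.518 mg/L.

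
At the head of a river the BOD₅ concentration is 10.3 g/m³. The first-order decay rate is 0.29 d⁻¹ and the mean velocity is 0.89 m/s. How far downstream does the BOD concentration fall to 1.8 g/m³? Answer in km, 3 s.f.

463 km

From C = C₀·e^(−kt), t = ln(C₀/C)/k = ln(10.3/1.8)/0.29 = 1.744/0.29 = 6.015 d.
Distance = v·t = 0.89 m/s × 5.197e+05 s = 4.625e+05 m = 462.5 km.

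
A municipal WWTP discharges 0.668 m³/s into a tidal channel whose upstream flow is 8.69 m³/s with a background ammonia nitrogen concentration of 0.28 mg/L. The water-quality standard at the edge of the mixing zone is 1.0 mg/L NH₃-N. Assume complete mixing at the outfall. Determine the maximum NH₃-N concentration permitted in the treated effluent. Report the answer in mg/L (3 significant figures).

10.4 mg/L

Mass balance: 1·9.358 = 0.668·Cₑ + 8.69·0.28.
Cₑ = (9.358 − 2.433) / 0.668 = 10.37 mg/L.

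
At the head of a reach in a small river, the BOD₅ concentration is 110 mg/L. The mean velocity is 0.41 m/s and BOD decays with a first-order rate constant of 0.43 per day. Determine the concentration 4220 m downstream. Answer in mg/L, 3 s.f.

105 mg/L

Travel time t = 4220 m / 0.41 m/s = 4220/0.41 = 1.029e+04 s = 0.1191 d.
First-order decay: C = 110·exp(−0.43·0.1191) = 110·0.9501 = 104.5 mg/L.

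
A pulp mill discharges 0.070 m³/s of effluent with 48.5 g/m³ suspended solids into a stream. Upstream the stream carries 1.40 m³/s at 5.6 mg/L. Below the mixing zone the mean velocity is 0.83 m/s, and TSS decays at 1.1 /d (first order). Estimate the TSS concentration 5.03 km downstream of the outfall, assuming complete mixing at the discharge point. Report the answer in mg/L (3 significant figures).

7.08 mg/L

After complete mixing, C₀ = (0.07·48.5 + 1.4·5.6) / 1.47 = 7.643 mg/L.
Travel time t = 5030 m / 0.83 m/s = 6060 s = 0.07014 d.
C = 7.643·exp(−1.1·0.07014) = 7.643·0.9257 = 7.075 mg/L.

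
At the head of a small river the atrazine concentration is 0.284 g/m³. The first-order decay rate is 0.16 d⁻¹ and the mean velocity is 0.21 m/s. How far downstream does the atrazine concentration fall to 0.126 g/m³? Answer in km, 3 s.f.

92.2 km

From C = C₀·e^(−kt), t = ln(C₀/C)/k = ln(0.284/0.126)/0.16 = 0.8127/0.16 = 5.079 d.
Distance = v·t = 0.21 m/s × 4.389e+05 s = 9.216e+04 m = 92.16 km.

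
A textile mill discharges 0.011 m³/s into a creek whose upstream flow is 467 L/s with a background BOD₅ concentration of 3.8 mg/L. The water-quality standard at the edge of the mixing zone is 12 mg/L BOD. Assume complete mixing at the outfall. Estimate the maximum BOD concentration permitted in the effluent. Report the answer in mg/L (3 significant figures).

467 L/s = 0.467 m³/s.
Mass balance: 12·0.478 = 0.011·Cₑ + 0.467·3.8.
Cₑ = (5.736 − 1.775) / 0.011 = 360.1 mg/L.

360 mg/L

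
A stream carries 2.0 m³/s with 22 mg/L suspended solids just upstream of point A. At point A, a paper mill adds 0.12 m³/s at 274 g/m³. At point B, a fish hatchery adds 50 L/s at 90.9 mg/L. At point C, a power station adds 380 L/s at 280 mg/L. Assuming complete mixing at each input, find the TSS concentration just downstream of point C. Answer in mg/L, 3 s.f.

73.7 mg/L

After input A: C = (2·22 + 0.12·274) / 2.12 = 36.26 mg/L.
50 L/s = 0.05 m³/s.
After input B: C = (2.12·36.26 + 0.05·90.9) / 2.17 = 37.52 mg/L.
380 L/s = 0.38 m³/s.
After input C: C = (2.17·37.52 + 0.38·280) / 2.55 = 73.66 mg/L.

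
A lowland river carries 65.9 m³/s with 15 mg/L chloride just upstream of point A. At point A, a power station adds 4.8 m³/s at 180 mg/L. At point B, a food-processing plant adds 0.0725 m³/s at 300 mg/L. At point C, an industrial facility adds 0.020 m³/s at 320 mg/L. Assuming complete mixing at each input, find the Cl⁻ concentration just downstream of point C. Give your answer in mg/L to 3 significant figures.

26.6 mg/L

After input A: C = (65.9·15 + 4.8·180) / 70.7 = 26.2 mg/L.
After input B: C = (70.7·26.2 + 0.0725·300) / 70.77 = 26.48 mg/L.
After input C: C = (70.77·26.48 + 0.02·320) / 70.79 = 26.57 mg/L.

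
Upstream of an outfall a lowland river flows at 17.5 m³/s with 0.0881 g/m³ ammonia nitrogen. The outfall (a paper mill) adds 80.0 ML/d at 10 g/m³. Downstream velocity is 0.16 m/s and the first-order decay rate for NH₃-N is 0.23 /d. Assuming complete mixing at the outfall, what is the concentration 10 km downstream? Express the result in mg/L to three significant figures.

80.0 ML/d = 0.9259 m³/s.
After complete mixing, C₀ = (0.9259·10 + 17.5·0.0881) / 18.43 = 0.5862 mg/L.
Travel time t = 1e+04 m / 0.16 m/s = 6.25e+04 s = 0.7234 d.
C = 0.5862·exp(−0.23·0.7234) = 0.5862·0.8467 = 0.4963 mg/L.

0.496 mg/L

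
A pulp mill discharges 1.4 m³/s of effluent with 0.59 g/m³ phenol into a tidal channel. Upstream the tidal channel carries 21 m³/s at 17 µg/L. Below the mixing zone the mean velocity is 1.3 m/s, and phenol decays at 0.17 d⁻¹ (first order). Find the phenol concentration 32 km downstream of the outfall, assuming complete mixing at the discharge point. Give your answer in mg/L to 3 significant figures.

17 µg/L = 0.017 mg/L.
After complete mixing, C₀ = (1.4·0.59 + 21·0.017) / 22.4 = 0.05281 mg/L.
Travel time t = 3.2e+04 m / 1.3 m/s = 2.462e+04 s = 0.2849 d.
C = 0.05281·exp(−0.17·0.2849) = 0.05281·0.9527 = 0.05032 mg/L.

0.0503 mg/L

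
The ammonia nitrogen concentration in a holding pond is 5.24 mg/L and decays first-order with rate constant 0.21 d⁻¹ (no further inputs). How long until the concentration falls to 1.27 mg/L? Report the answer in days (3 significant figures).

t = ln(C₀/C)/k = ln(5.24/1.27)/0.21 = 1.417/0.21 = 6.749 d.

6.75 d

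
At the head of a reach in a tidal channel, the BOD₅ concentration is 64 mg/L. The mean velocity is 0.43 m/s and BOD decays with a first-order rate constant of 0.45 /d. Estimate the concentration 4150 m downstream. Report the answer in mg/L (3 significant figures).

60.9 mg/L

Travel time t = 4150 m / 0.43 m/s = 4150/0.43 = 9651 s = 0.1117 d.
First-order decay: C = 64·exp(−0.45·0.1117) = 64·0.951 = 60.86 mg/L.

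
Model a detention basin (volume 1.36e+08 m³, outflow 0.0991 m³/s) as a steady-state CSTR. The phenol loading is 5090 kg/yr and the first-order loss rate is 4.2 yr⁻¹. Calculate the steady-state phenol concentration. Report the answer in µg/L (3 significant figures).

Outflow Q = 0.0991 m³/s × 3.156e+07 s/yr = 3.127e+06 m³/yr.
Steady-state CSTR mass balance: W = Q·C + k·V·C, so C = W/(Q + kV).
Q + kV = 3.127e+06 + 4.2·1.36e+08 = 5.743e+08 m³/yr.
C = 5090/5.743e+08 = 8.863e-06 kg/m³ = 0.008863 mg/L = 8.863 µg/L.

8.86 µg/L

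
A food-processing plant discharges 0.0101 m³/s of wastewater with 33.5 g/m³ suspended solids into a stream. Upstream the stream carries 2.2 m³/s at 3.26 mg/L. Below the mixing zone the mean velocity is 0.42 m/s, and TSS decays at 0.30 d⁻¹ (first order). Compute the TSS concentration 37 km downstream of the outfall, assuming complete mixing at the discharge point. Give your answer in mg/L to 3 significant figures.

After complete mixing, C₀ = (0.0101·33.5 + 2.2·3.26) / 2.21 = 3.398 mg/L.
Travel time t = 3.7e+04 m / 0.42 m/s = 8.81e+04 s = 1.02 d.
C = 3.398·exp(−0.30·1.02) = 3.398·0.7365 = 2.503 mg/L.

2.50 mg/L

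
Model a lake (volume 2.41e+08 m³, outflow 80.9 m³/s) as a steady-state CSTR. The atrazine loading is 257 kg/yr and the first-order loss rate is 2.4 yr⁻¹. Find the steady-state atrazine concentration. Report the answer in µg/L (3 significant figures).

0.0821 µg/L

Outflow Q = 80.9 m³/s × 3.156e+07 s/yr = 2.553e+09 m³/yr.
Steady-state CSTR mass balance: W = Q·C + k·V·C, so C = W/(Q + kV).
Q + kV = 2.553e+09 + 2.4·2.41e+08 = 3.131e+09 m³/yr.
C = 257/3.131e+09 = 8.207e-08 kg/m³ = 8.207e-05 mg/L = 0.08207 µg/L.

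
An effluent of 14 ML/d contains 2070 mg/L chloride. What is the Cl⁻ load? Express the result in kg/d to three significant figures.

29000 kg/d

14 ML/d = 0.162 m³/s.
Mass flux = Q·C = 0.162 m³/s × 2070 g/m³ = 335.4 g/s.
= 335.4 g/s × 86.4 = 2.898e+04 kg/d.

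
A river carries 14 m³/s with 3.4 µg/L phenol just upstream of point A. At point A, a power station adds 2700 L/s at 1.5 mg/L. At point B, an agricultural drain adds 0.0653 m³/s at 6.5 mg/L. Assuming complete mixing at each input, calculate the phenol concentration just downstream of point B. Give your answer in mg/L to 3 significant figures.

0.270 mg/L

3.4 µg/L = 0.0034 mg/L.
2700 L/s = 2.7 m³/s.
After input A: C = (14·0.0034 + 2.7·1.5) / 16.7 = 0.2454 mg/L.
After input B: C = (16.7·0.2454 + 0.0653·6.5) / 16.77 = 0.2697 mg/L.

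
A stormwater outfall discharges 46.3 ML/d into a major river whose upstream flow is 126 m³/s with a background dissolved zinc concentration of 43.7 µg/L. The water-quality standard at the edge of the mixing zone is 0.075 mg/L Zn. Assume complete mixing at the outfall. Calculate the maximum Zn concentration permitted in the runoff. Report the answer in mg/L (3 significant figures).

46.3 ML/d = 0.5359 m³/s.
43.7 µg/L = 0.0437 mg/L.
Mass balance: 0.075·126.5 = 0.5359·Cₑ + 126·0.0437.
Cₑ = (9.49 − 5.506) / 0.5359 = 7.434 mg/L.

7.43 mg/L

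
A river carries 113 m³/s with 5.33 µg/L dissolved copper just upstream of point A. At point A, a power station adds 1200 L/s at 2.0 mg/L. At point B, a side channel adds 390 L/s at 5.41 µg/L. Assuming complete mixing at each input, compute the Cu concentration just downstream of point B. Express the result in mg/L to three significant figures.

0.0262 mg/L

5.33 µg/L = 0.00533 mg/L.
1200 L/s = 1.2 m³/s.
After input A: C = (113·0.00533 + 1.2·2) / 114.2 = 0.02629 mg/L.
390 L/s = 0.39 m³/s.
5.41 µg/L = 0.00541 mg/L.
After input B: C = (114.2·0.02629 + 0.39·0.00541) / 114.6 = 0.02622 mg/L.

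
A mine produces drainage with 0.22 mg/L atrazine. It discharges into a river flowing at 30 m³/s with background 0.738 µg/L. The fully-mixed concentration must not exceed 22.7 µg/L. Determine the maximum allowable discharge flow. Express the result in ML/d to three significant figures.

0.738 µg/L = 0.000738 mg/L.
22.7 µg/L = 0.0227 mg/L.
Mass balance at complete mixing: C_std·(Q_w + Q_r) = Q_w·C_e + Q_r·C_b.
Rearranging, Q_w = Q_r·(C_std − C_b)/(C_e − C_std) = 30·(0.0227 − 0.000738) / (0.22 − 0.0227) = 3.339 m³/s.
= 288.5 ML/d.

289 ML/d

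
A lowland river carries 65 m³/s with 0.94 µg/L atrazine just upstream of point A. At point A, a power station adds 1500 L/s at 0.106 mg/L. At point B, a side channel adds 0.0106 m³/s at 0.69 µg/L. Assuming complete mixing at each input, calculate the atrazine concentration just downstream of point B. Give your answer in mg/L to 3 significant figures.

0.94 µg/L = 0.00094 mg/L.
1500 L/s = 1.5 m³/s.
After input A: C = (65·0.00094 + 1.5·0.106) / 66.5 = 0.00331 mg/L.
0.69 µg/L = 0.00069 mg/L.
After input B: C = (66.5·0.00331 + 0.0106·0.00069) / 66.51 = 0.003309 mg/L.

0.00331 mg/L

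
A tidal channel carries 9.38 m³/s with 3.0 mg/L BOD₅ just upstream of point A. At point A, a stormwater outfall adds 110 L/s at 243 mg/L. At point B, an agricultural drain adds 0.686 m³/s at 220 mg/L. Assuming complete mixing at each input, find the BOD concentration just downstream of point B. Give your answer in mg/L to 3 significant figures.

110 L/s = 0.11 m³/s.
After input A: C = (9.38·3 + 0.11·243) / 9.49 = 5.782 mg/L.
After input B: C = (9.49·5.782 + 0.686·220) / 10.18 = 20.22 mg/L.

20.2 mg/L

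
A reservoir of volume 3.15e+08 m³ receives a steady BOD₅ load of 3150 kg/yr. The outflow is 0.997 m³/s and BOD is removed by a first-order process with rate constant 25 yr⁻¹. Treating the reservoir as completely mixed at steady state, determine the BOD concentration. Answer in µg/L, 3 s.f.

0.398 µg/L

Outflow Q = 0.997 m³/s × 3.156e+07 s/yr = 3.146e+07 m³/yr.
Steady-state CSTR mass balance: W = Q·C + k·V·C, so C = W/(Q + kV).
Q + kV = 3.146e+07 + 25·3.15e+08 = 7.906e+09 m³/yr.
C = 3150/7.906e+09 = 3.984e-07 kg/m³ = 0.0003984 mg/L = 0.3984 µg/L.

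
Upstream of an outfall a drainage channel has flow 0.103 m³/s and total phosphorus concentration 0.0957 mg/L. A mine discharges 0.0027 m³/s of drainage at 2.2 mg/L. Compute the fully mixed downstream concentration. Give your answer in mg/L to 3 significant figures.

Flow-weighted mixing gives C = (0.0027·2.2 + 0.103·0.0957) / (0.0027 + 0.103) = 0.0158/0.1057 = 0.1495 mg/L.

0.149 mg/L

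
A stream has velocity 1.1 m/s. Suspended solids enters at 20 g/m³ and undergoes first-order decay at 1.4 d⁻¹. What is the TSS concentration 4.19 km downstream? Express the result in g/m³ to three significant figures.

Travel time t = 4.19 km / 1.1 m/s = 4190/1.1 = 3809 s = 0.04409 d.
First-order decay: C = 20·exp(−1.4·0.04409) = 20·0.9401 = 18.8 g/m³.

18.8 g/m³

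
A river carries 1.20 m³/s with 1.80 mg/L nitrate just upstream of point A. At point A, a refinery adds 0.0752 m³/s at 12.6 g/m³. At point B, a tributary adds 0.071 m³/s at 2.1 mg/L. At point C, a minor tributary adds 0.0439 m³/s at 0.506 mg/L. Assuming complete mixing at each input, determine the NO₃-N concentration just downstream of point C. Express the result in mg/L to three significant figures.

2.36 mg/L

After input A: C = (1.2·1.8 + 0.0752·12.6) / 1.275 = 2.437 mg/L.
After input B: C = (1.275·2.437 + 0.071·2.1) / 1.346 = 2.419 mg/L.
After input C: C = (1.346·2.419 + 0.0439·0.506) / 1.39 = 2.359 mg/L.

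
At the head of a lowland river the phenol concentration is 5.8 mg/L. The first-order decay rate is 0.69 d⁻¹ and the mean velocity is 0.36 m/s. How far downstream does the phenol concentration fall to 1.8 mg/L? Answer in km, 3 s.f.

52.7 km

From C = C₀·e^(−kt), t = ln(C₀/C)/k = ln(5.8/1.8)/0.69 = 1.17/0.69 = 1.696 d.
Distance = v·t = 0.36 m/s × 1.465e+05 s = 5.274e+04 m = 52.74 km.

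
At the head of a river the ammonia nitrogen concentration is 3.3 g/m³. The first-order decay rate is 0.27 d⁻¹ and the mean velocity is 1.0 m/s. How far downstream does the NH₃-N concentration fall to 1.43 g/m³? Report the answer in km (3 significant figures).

268 km

From C = C₀·e^(−kt), t = ln(C₀/C)/k = ln(3.3/1.43)/0.27 = 0.8362/0.27 = 3.097 d.
Distance = v·t = 1.0 m/s × 2.676e+05 s = 2.676e+05 m = 267.6 km.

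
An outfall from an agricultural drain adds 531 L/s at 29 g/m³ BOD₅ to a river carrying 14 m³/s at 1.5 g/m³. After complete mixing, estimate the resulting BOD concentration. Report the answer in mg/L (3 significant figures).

531 L/s = 0.531 m³/s.
By mass balance at complete mixing, C = (0.531·29 + 14·1.5) / (0.531 + 14) = 36.4/14.53 = 2.505 mg/L.

2.50 mg/L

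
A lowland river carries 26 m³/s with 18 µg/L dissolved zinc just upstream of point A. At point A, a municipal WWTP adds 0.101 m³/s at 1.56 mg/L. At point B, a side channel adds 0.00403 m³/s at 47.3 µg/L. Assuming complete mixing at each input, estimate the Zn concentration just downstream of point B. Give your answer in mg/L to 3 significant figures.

0.0240 mg/L

18 µg/L = 0.018 mg/L.
After input A: C = (26·0.018 + 0.101·1.56) / 26.1 = 0.02397 mg/L.
47.3 µg/L = 0.0473 mg/L.
After input B: C = (26.1·0.02397 + 0.00403·0.0473) / 26.11 = 0.02397 mg/L.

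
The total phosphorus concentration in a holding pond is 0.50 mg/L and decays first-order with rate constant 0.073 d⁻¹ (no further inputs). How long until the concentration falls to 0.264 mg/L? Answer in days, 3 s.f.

t = ln(C₀/C)/k = ln(0.50/0.264)/0.073 = 0.6387/0.073 = 8.749 d.

8.75 d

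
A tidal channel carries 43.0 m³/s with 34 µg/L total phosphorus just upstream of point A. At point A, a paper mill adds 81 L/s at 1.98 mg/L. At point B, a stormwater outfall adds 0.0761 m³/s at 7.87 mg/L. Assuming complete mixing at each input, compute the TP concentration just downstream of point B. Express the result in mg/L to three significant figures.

0.0515 mg/L

34 µg/L = 0.034 mg/L.
81 L/s = 0.081 m³/s.
After input A: C = (43·0.034 + 0.081·1.98) / 43.08 = 0.03766 mg/L.
After input B: C = (43.08·0.03766 + 0.0761·7.87) / 43.16 = 0.05147 mg/L.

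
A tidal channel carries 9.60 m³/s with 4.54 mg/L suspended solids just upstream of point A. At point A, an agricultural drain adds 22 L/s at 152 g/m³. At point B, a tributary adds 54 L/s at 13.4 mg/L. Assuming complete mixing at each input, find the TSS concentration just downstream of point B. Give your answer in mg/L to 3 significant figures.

22 L/s = 0.022 m³/s.
After input A: C = (9.6·4.54 + 0.022·152) / 9.622 = 4.877 mg/L.
54 L/s = 0.054 m³/s.
After input B: C = (9.622·4.877 + 0.054·13.4) / 9.676 = 4.925 mg/L.

4.92 mg/L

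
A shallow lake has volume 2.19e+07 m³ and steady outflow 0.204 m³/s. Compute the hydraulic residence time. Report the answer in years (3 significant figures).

Q = 0.204 m³/s × 3.156e+07 s/yr = 6.438e+06 m³/yr.
Hydraulic residence time τ = V/Q = 2.19e+07/6.438e+06 = 3.402 yr.

3.40 yr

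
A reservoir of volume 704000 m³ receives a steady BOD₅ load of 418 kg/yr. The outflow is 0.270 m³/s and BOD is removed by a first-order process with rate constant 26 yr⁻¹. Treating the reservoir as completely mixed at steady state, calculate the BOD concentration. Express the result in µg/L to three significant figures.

15.6 µg/L

Outflow Q = 0.270 m³/s × 3.156e+07 s/yr = 8.521e+06 m³/yr.
Steady-state CSTR mass balance: W = Q·C + k·V·C, so C = W/(Q + kV).
Q + kV = 8.521e+06 + 26·704000 = 2.682e+07 m³/yr.
C = 418/2.682e+07 = 1.558e-05 kg/m³ = 0.01558 mg/L = 15.58 µg/L.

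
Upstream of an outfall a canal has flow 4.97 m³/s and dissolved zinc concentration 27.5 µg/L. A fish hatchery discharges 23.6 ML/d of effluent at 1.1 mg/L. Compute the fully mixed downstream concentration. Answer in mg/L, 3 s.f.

0.0834 mg/L

23.6 ML/d = 0.2731 m³/s.
27.5 µg/L = 0.0275 mg/L.
Conservation of mass across the mixing zone: C = (0.2731·1.1 + 4.97·0.0275) / (0.2731 + 4.97) = 0.4371/5.243 = 0.08337 mg/L.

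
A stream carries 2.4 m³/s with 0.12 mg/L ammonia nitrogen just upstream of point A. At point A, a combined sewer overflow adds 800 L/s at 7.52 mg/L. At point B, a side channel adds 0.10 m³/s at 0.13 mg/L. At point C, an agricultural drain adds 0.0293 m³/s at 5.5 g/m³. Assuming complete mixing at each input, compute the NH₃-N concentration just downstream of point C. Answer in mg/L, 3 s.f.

800 L/s = 0.8 m³/s.
After input A: C = (2.4·0.12 + 0.8·7.52) / 3.2 = 1.97 mg/L.
After input B: C = (3.2·1.97 + 0.1·0.13) / 3.3 = 1.914 mg/L.
After input C: C = (3.3·1.914 + 0.0293·5.5) / 3.329 = 1.946 mg/L.

1.95 mg/L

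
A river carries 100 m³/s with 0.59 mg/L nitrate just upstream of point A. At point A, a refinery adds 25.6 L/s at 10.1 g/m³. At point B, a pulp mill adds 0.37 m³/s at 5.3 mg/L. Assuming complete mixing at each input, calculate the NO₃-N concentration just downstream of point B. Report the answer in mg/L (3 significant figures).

25.6 L/s = 0.0256 m³/s.
After input A: C = (100·0.59 + 0.0256·10.1) / 100 = 0.5924 mg/L.
After input B: C = (100·0.5924 + 0.37·5.3) / 100.4 = 0.6098 mg/L.

0.610 mg/L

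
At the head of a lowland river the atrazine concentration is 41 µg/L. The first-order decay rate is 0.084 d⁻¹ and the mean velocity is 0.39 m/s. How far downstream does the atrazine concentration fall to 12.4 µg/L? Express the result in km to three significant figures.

From C = C₀·e^(−kt), t = ln(C₀/C)/k = ln(41/12.4)/0.084 = 1.196/0.084 = 14.24 d.
Distance = v·t = 0.39 m/s × 1.23e+06 s = 4.797e+05 m = 479.7 km.

480 km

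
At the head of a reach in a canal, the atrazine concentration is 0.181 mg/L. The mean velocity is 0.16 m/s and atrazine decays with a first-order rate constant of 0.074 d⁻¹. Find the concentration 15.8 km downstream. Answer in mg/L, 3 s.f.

Travel time t = 15.8 km / 0.16 m/s = 1.58e+04/0.16 = 9.875e+04 s = 1.143 d.
First-order decay: C = 0.181·exp(−0.074·1.143) = 0.181·0.9189 = 0.1663 mg/L.

0.166 mg/L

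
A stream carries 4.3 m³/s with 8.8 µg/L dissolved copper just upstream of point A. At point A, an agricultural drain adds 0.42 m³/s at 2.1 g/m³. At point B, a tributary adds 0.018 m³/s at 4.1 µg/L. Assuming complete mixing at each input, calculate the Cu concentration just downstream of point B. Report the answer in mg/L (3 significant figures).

8.8 µg/L = 0.0088 mg/L.
After input A: C = (4.3·0.0088 + 0.42·2.1) / 4.72 = 0.1949 mg/L.
4.1 µg/L = 0.0041 mg/L.
After input B: C = (4.72·0.1949 + 0.018·0.0041) / 4.738 = 0.1942 mg/L.

0.194 mg/L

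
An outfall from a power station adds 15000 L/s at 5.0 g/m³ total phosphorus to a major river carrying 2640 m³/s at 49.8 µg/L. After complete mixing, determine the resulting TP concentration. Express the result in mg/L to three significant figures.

0.0778 mg/L

15000 L/s = 15 m³/s.
49.8 µg/L = 0.0498 mg/L.
Flow-weighted mixing gives C = (15·5 + 2640·0.0498) / (15 + 2640) = 206.5/2655 = 0.07777 mg/L.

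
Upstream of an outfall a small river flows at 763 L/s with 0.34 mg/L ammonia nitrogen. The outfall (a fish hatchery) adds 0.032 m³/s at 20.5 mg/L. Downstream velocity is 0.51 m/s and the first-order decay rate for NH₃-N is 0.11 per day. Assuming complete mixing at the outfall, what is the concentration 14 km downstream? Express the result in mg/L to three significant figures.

763 L/s = 0.763 m³/s.
After complete mixing, C₀ = (0.032·20.5 + 0.763·0.34) / 0.795 = 1.151 mg/L.
Travel time t = 1.4e+04 m / 0.51 m/s = 2.745e+04 s = 0.3177 d.
C = 1.151·exp(−0.11·0.3177) = 1.151·0.9657 = 1.112 mg/L.

1.11 mg/L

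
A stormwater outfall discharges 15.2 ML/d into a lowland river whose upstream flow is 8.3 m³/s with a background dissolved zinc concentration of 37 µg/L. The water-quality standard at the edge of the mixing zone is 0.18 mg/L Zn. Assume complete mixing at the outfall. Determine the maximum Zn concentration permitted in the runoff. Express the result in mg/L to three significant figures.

15.2 ML/d = 0.1759 m³/s.
37 µg/L = 0.037 mg/L.
Mass balance: 0.18·8.476 = 0.1759·Cₑ + 8.3·0.037.
Cₑ = (1.526 − 0.3071) / 0.1759 = 6.927 mg/L.

6.93 mg/L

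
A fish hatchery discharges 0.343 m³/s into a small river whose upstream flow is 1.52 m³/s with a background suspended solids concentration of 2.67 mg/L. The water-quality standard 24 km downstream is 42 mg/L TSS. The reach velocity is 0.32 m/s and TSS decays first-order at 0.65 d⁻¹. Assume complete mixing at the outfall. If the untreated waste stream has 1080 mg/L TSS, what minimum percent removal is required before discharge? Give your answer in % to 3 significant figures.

64.0 %

Travel time to the compliance point: t = 2.4e+04/0.32 = 7.5e+04 s = 0.8681 d; decay factor exp(−0.65·0.8681) = 0.5688.
So the concentration just after mixing may be at most 42/0.5688 = 73.84 mg/L.
Mass balance: 73.84·1.863 = 0.343·Cₑ + 1.52·2.67.
Cₑ = (137.6 − 4.058) / 0.343 = 389.2 mg/L.
Required removal = 1 − 389.2/1080 = 63.96 %.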